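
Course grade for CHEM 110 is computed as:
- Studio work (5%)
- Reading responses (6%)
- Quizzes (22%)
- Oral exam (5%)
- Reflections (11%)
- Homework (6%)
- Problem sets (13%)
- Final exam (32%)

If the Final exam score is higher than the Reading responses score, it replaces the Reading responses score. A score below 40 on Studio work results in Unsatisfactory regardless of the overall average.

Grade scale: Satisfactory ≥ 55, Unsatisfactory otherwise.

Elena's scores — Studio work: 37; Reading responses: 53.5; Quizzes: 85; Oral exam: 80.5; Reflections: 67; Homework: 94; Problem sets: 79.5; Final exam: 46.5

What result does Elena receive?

Unsatisfactory

Final exam (46.5) ≤ Reading responses (53.5), so Reading responses stays at 53.5.
Studio work score 37 < 40: minimum not met.
Weighted total:
  Studio work 37 × 0.05 = 1.85
  Reading responses 53.5 × 0.06 = 3.21
  Quizzes 85 × 0.22 = 18.7
  Oral exam 80.5 × 0.05 = 4.025
  Reflections 67 × 0.11 = 7.37
  Homework 94 × 0.06 = 5.64
  Problem sets 79.5 × 0.13 = 10.335
  Final exam 46.5 × 0.32 = 14.88
Sum = 66.01
Because the Studio work minimum was not met, the result is Unsatisfactory.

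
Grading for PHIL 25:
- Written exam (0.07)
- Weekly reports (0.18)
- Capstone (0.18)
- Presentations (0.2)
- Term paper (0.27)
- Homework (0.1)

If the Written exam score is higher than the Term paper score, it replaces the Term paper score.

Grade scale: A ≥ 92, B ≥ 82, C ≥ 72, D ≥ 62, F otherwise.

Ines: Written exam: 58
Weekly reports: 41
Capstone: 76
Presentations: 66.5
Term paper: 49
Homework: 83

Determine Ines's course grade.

Written exam (58) > Term paper (49), so Term paper counts as 58.
Weighted total:
  Written exam 58 × 0.07 = 4.06
  Weekly reports 41 × 0.18 = 7.38
  Capstone 76 × 0.18 = 13.68
  Presentations 66.5 × 0.2 = 13.3
  Term paper 58 × 0.27 = 15.66
  Homework 83 × 0.1 = 8.3
Sum = 62.38
62.38 is ≥ 62 and < 72 → D

D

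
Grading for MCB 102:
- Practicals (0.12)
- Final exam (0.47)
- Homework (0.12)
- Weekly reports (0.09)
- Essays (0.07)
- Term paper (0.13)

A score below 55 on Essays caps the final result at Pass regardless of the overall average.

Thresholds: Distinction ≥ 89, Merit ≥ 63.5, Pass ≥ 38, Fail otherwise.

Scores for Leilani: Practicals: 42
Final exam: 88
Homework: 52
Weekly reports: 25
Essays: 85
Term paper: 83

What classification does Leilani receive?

Essays score 85 ≥ 55: minimum met.
Weighted total:
  Practicals 42 × 0.12 = 5.04
  Final exam 88 × 0.47 = 41.36
  Homework 52 × 0.12 = 6.24
  Weekly reports 25 × 0.09 = 2.25
  Essays 85 × 0.07 = 5.95
  Term paper 83 × 0.13 = 10.79
Sum = 71.63
71.63 is ≥ 63.5 and < 89 → Merit

Merit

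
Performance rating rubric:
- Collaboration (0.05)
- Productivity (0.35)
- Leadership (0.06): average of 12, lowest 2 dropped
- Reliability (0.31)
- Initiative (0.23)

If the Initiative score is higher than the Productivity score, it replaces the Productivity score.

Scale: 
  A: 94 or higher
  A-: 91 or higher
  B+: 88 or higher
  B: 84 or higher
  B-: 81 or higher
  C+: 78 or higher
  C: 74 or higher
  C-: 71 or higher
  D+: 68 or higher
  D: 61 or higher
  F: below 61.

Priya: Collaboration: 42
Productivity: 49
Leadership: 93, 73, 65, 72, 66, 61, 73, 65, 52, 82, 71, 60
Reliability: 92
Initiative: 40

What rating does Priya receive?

D

Leadership: drop 52, 60 → average of remaining 10 = 721/10 = 72.1
Initiative (40) ≤ Productivity (49), so Productivity stays at 49.
Weighted total:
  Collaboration 42 × 0.05 = 2.1
  Productivity 49 × 0.35 = 17.15
  Leadership 72.1 × 0.06 = 4.326
  Reliability 92 × 0.31 = 28.52
  Initiative 40 × 0.23 = 9.2
Sum = 61.296
61.296 is ≥ 61 and < 68 → D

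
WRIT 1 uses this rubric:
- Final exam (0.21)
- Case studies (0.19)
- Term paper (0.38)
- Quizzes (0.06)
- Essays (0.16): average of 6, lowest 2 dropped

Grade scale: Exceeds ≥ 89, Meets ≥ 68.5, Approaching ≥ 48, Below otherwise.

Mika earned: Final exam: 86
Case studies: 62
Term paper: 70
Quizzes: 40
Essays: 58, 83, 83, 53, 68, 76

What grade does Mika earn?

Essays: drop 53, 58 → average of remaining 4 = 310/4 = 77.5
Weighted total:
  Final exam 86 × 0.21 = 18.06
  Case studies 62 × 0.19 = 11.78
  Term paper 70 × 0.38 = 26.6
  Quizzes 40 × 0.06 = 2.4
  Essays 77.5 × 0.16 = 12.4
Sum = 71.24
71.24 is ≥ 68.5 and < 89 → Meets

Meets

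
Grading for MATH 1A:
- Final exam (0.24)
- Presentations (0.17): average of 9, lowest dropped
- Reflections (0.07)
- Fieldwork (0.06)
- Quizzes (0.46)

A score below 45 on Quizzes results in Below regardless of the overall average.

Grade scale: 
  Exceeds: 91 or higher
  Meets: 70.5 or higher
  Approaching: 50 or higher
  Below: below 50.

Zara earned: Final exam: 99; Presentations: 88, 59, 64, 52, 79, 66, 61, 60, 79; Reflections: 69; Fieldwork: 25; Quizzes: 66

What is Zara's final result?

Presentations: drop 52 → average of remaining 8 = 556/8 = 69.5
Quizzes score 66 ≥ 45: minimum met.
Weighted total:
  Final exam 99 × 0.24 = 23.76
  Presentations 69.5 × 0.17 = 11.815
  Reflections 69 × 0.07 = 4.83
  Fieldwork 25 × 0.06 = 1.5
  Quizzes 66 × 0.46 = 30.36
Sum = 72.265
72.265 is ≥ 70.5 and < 91 → Meets

Meets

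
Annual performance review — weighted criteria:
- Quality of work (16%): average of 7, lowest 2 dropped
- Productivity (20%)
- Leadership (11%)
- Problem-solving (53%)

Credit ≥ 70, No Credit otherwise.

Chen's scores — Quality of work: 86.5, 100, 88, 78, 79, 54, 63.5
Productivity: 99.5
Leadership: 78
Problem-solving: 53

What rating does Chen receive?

Credit

Quality of work: drop 54, 63.5 → average of remaining 5 = 431.5/5 = 86.3
Weighted total:
  Quality of work 86.3 × 0.16 = 13.808
  Productivity 99.5 × 0.2 = 19.9
  Leadership 78 × 0.11 = 8.58
  Problem-solving 53 × 0.53 = 28.09
Sum = 70.378
70.378 ≥ 70 → Credit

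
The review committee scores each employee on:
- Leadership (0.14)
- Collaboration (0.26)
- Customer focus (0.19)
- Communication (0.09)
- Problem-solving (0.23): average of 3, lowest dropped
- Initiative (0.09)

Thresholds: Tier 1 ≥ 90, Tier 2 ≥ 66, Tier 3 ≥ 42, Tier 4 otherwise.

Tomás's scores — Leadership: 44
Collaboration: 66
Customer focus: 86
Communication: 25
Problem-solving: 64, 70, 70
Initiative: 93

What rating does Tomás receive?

Problem-solving: drop 64 → average of remaining 2 = 140/2 = 70
Weighted total:
  Leadership 44 × 0.14 = 6.16
  Collaboration 66 × 0.26 = 17.16
  Customer focus 86 × 0.19 = 16.34
  Communication 25 × 0.09 = 2.25
  Problem-solving 70 × 0.23 = 16.1
  Initiative 93 × 0.09 = 8.37
Sum = 66.38
66.38 is ≥ 66 and < 90 → Tier 2

Tier 2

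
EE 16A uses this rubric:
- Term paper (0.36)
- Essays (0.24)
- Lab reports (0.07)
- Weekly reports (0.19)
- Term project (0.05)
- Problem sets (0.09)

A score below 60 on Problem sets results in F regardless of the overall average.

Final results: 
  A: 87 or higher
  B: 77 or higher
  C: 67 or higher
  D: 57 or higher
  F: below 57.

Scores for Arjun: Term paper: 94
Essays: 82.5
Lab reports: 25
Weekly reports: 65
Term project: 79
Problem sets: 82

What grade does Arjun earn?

B

Problem sets score 82 ≥ 60: minimum met.
Weighted total:
  Term paper 94 × 0.36 = 33.84
  Essays 82.5 × 0.24 = 19.8
  Lab reports 25 × 0.07 = 1.75
  Weekly reports 65 × 0.19 = 12.35
  Term project 79 × 0.05 = 3.95
  Problem sets 82 × 0.09 = 7.38
Sum = 79.07
79.07 is ≥ 77 and < 87 → B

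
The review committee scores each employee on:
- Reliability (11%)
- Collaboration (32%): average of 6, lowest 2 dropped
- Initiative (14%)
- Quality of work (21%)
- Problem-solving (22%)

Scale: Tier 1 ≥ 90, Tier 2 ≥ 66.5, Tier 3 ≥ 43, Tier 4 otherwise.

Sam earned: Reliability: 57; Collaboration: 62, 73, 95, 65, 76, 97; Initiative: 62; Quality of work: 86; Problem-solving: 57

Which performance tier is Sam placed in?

Collaboration: drop 62, 65 → average of remaining 4 = 341/4 = 85.25
Weighted total:
  Reliability 57 × 0.11 = 6.27
  Collaboration 85.25 × 0.32 = 27.28
  Initiative 62 × 0.14 = 8.68
  Quality of work 86 × 0.21 = 18.06
  Problem-solving 57 × 0.22 = 12.54
Sum = 72.83
72.83 is ≥ 66.5 and < 90 → Tier 2

Tier 2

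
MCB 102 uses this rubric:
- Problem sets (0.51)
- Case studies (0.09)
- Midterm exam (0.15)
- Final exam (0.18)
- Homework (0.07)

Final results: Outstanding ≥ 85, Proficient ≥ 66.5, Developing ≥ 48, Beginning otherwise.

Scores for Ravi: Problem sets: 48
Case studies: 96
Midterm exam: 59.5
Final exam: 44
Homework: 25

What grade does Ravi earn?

Developing

Weighted total:
  Problem sets 48 × 0.51 = 24.48
  Case studies 96 × 0.09 = 8.64
  Midterm exam 59.5 × 0.15 = 8.925
  Final exam 44 × 0.18 = 7.92
  Homework 25 × 0.07 = 1.75
Sum = 51.715
51.715 is ≥ 48 and < 66.5 → Developing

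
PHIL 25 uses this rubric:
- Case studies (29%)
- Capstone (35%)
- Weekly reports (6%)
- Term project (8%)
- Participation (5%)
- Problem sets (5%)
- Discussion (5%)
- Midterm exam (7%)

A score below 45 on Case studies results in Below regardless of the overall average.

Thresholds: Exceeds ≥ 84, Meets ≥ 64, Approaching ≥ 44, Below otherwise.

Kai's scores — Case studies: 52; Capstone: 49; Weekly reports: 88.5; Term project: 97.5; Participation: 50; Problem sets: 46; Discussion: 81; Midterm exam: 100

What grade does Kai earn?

Case studies score 52 ≥ 45: minimum met.
Weighted total:
  Case studies 52 × 0.29 = 15.08
  Capstone 49 × 0.35 = 17.15
  Weekly reports 88.5 × 0.06 = 5.31
  Term project 97.5 × 0.08 = 7.8
  Participation 50 × 0.05 = 2.5
  Problem sets 46 × 0.05 = 2.3
  Discussion 81 × 0.05 = 4.05
  Midterm exam 100 × 0.07 = 7
Sum = 61.19
61.19 is ≥ 44 and < 64 → Approaching

Approaching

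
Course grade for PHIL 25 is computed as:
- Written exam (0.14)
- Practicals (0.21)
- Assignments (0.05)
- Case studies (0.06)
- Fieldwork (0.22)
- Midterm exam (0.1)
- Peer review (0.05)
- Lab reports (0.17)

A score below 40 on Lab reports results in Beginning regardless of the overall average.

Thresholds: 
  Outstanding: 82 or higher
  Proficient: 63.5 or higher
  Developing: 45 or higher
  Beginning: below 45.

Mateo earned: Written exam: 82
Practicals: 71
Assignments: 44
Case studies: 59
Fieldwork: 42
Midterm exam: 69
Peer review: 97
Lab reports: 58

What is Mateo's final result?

Lab reports score 58 ≥ 40: minimum met.
Weighted total:
  Written exam 82 × 0.14 = 11.48
  Practicals 71 × 0.21 = 14.91
  Assignments 44 × 0.05 = 2.2
  Case studies 59 × 0.06 = 3.54
  Fieldwork 42 × 0.22 = 9.24
  Midterm exam 69 × 0.1 = 6.9
  Peer review 97 × 0.05 = 4.85
  Lab reports 58 × 0.17 = 9.86
Sum = 62.98
62.98 is ≥ 45 and < 63.5 → Developing

Developing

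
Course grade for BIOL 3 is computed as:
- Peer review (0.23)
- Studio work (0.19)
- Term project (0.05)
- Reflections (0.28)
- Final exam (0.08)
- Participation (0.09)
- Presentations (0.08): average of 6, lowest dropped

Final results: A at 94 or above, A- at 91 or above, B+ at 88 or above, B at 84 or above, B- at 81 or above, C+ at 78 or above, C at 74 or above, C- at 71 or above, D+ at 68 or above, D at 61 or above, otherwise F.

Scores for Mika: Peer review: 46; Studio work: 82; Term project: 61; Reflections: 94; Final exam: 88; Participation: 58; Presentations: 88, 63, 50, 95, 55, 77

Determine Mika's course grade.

Presentations: drop 50 → average of remaining 5 = 378/5 = 75.6
Weighted total:
  Peer review 46 × 0.23 = 10.58
  Studio work 82 × 0.19 = 15.58
  Term project 61 × 0.05 = 3.05
  Reflections 94 × 0.28 = 26.32
  Final exam 88 × 0.08 = 7.04
  Participation 58 × 0.09 = 5.22
  Presentations 75.6 × 0.08 = 6.048
Sum = 73.838
73.838 is ≥ 71 and < 74 → C-

C-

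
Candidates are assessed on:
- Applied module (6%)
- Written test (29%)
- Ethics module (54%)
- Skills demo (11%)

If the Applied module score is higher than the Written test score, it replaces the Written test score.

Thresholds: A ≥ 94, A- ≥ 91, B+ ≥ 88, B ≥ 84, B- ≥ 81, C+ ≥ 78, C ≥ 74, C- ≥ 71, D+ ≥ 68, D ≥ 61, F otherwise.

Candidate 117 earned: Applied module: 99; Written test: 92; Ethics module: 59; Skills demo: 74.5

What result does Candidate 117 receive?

Applied module (99) > Written test (92), so Written test counts as 99.
Weighted total:
  Applied module 99 × 0.06 = 5.94
  Written test 99 × 0.29 = 28.71
  Ethics module 59 × 0.54 = 31.86
  Skills demo 74.5 × 0.11 = 8.195
Sum = 74.705
74.705 is ≥ 74 and < 78 → C

C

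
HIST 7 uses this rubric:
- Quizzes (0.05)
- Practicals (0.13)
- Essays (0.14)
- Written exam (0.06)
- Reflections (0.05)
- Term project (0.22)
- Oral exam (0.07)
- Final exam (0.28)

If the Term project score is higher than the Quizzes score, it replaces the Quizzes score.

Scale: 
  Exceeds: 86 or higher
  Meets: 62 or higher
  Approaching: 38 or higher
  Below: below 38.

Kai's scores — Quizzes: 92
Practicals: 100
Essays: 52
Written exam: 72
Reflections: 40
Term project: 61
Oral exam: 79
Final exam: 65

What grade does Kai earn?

Meets

Term project (61) ≤ Quizzes (92), so Quizzes stays at 92.
Weighted total:
  Quizzes 92 × 0.05 = 4.6
  Practicals 100 × 0.13 = 13
  Essays 52 × 0.14 = 7.28
  Written exam 72 × 0.06 = 4.32
  Reflections 40 × 0.05 = 2
  Term project 61 × 0.22 = 13.42
  Oral exam 79 × 0.07 = 5.53
  Final exam 65 × 0.28 = 18.2
Sum = 68.35
68.35 is ≥ 62 and < 86 → Meets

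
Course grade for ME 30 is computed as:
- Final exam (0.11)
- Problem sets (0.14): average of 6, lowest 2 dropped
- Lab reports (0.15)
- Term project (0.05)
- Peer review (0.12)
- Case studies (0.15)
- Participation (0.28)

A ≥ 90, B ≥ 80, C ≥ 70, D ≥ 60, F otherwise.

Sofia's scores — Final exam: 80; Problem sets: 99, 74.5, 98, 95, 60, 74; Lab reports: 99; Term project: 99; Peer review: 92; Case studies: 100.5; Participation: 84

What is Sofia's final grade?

A

Problem sets: drop 60, 74 → average of remaining 4 = 366.5/4 = 91.625
Weighted total:
  Final exam 80 × 0.11 = 8.8
  Problem sets 91.625 × 0.14 = 12.8275
  Lab reports 99 × 0.15 = 14.85
  Term project 99 × 0.05 = 4.95
  Peer review 92 × 0.12 = 11.04
  Case studies 100.5 × 0.15 = 15.075
  Participation 84 × 0.28 = 23.52
Sum = 91.0625
91.0625 ≥ 90 → A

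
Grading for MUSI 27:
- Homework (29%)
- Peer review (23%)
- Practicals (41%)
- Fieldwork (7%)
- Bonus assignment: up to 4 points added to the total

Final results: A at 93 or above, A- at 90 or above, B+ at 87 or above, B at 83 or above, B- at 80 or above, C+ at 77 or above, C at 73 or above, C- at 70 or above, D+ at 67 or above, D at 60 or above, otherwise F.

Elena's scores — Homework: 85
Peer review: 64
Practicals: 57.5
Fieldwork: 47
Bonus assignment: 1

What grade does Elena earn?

D+

Weighted total:
  Homework 85 × 0.29 = 24.65
  Peer review 64 × 0.23 = 14.72
  Practicals 57.5 × 0.41 = 23.575
  Fieldwork 47 × 0.07 = 3.29
Sum = 66.235
Bonus assignment: 66.235 + 1 = 67.235
67.235 is ≥ 67 and < 70 → D+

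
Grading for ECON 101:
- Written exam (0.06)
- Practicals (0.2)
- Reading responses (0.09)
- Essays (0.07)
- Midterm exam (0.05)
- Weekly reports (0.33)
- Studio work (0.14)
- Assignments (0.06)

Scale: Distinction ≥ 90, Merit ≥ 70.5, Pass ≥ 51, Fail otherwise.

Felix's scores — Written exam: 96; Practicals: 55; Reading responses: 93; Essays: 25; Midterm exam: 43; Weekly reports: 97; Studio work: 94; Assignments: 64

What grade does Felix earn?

Merit

Weighted total:
  Written exam 96 × 0.06 = 5.76
  Practicals 55 × 0.2 = 11
  Reading responses 93 × 0.09 = 8.37
  Essays 25 × 0.07 = 1.75
  Midterm exam 43 × 0.05 = 2.15
  Weekly reports 97 × 0.33 = 32.01
  Studio work 94 × 0.14 = 13.16
  Assignments 64 × 0.06 = 3.84
Sum = 78.04
78.04 is ≥ 70.5 and < 90 → Merit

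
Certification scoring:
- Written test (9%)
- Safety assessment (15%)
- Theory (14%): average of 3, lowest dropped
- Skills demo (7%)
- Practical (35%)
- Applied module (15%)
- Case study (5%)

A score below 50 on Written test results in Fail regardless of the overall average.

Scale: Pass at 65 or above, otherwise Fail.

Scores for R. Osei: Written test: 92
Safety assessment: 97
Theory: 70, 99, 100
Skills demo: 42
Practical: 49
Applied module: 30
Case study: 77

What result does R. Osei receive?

Pass

Theory: drop 70 → average of remaining 2 = 199/2 = 99.5
Written test score 92 ≥ 50: minimum met.
Weighted total:
  Written test 92 × 0.09 = 8.28
  Safety assessment 97 × 0.15 = 14.55
  Theory 99.5 × 0.14 = 13.93
  Skills demo 42 × 0.07 = 2.94
  Practical 49 × 0.35 = 17.15
  Applied module 30 × 0.15 = 4.5
  Case study 77 × 0.05 = 3.85
Sum = 65.2
65.2 ≥ 65 → Pass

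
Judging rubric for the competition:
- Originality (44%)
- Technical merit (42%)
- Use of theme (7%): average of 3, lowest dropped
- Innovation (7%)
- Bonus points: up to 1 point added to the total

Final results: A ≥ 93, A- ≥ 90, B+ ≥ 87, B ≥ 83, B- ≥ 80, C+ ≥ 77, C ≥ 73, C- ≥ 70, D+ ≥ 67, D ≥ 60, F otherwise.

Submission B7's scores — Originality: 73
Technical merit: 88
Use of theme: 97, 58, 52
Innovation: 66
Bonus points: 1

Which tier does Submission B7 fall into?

B-

Use of theme: drop 52 → average of remaining 2 = 155/2 = 77.5
Weighted total:
  Originality 73 × 0.44 = 32.12
  Technical merit 88 × 0.42 = 36.96
  Use of theme 77.5 × 0.07 = 5.425
  Innovation 66 × 0.07 = 4.62
Sum = 79.125
Bonus points: 79.125 + 1 = 80.125
80.125 is ≥ 80 and < 83 → B-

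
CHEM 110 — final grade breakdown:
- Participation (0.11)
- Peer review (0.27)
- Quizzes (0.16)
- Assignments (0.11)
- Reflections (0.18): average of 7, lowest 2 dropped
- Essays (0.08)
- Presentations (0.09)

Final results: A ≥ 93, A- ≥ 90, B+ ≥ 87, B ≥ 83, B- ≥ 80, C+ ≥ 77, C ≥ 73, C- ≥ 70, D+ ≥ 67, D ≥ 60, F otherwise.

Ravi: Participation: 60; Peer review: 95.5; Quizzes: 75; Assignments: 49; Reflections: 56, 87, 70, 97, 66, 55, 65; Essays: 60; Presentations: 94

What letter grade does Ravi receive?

C

Reflections: drop 55, 56 → average of remaining 5 = 385/5 = 77
Weighted total:
  Participation 60 × 0.11 = 6.6
  Peer review 95.5 × 0.27 = 25.785
  Quizzes 75 × 0.16 = 12
  Assignments 49 × 0.11 = 5.39
  Reflections 77 × 0.18 = 13.86
  Essays 60 × 0.08 = 4.8
  Presentations 94 × 0.09 = 8.46
Sum = 76.895
76.895 is ≥ 73 and < 77 → C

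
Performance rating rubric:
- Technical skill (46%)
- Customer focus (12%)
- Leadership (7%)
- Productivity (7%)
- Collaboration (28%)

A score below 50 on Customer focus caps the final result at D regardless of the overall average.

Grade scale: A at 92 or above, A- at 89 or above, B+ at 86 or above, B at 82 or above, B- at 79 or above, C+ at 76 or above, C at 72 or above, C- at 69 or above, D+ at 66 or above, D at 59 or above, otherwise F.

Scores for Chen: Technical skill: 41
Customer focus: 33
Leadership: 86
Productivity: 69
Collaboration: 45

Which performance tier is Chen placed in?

Customer focus score 33 < 50: minimum not met.
Weighted total:
  Technical skill 41 × 0.46 = 18.86
  Customer focus 33 × 0.12 = 3.96
  Leadership 86 × 0.07 = 6.02
  Productivity 69 × 0.07 = 4.83
  Collaboration 45 × 0.28 = 12.6
Sum = 46.27
46.27 would be F; cap at D applies → F.

F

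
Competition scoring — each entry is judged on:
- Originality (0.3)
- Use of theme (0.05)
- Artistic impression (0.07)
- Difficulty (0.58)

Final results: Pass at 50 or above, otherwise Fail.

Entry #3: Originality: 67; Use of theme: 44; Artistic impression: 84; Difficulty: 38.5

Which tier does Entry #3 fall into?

Weighted total:
  Originality 67 × 0.3 = 20.1
  Use of theme 44 × 0.05 = 2.2
  Artistic impression 84 × 0.07 = 5.88
  Difficulty 38.5 × 0.58 = 22.33
Sum = 50.51
50.51 ≥ 50 → Pass

Pass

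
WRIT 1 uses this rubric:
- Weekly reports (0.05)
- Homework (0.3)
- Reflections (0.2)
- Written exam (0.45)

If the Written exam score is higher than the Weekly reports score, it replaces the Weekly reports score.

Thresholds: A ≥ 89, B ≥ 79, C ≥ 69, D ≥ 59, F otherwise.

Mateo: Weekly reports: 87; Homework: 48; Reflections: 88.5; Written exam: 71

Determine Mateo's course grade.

Written exam (71) ≤ Weekly reports (87), so Weekly reports stays at 87.
Weighted total:
  Weekly reports 87 × 0.05 = 4.35
  Homework 48 × 0.3 = 14.4
  Reflections 88.5 × 0.2 = 17.7
  Written exam 71 × 0.45 = 31.95
Sum = 68.4
68.4 is ≥ 59 and < 69 → D

D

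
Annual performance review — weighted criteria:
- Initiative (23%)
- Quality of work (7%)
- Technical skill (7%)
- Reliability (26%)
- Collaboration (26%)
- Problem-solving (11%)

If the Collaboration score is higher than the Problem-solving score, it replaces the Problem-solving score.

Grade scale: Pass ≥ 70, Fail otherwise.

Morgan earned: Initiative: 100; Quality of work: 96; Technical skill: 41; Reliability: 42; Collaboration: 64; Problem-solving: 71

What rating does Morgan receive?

Fail

Collaboration (64) ≤ Problem-solving (71), so Problem-solving stays at 71.
Weighted total:
  Initiative 100 × 0.23 = 23
  Quality of work 96 × 0.07 = 6.72
  Technical skill 41 × 0.07 = 2.87
  Reliability 42 × 0.26 = 10.92
  Collaboration 64 × 0.26 = 16.64
  Problem-solving 71 × 0.11 = 7.81
Sum = 67.96
67.96 < 70 → Fail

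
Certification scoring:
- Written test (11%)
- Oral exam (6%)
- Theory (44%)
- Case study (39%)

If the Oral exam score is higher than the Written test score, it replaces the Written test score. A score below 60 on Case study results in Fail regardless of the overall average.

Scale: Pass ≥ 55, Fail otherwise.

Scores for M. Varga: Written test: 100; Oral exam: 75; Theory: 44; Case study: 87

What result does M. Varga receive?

Oral exam (75) ≤ Written test (100), so Written test stays at 100.
Case study score 87 ≥ 60: minimum met.
Weighted total:
  Written test 100 × 0.11 = 11
  Oral exam 75 × 0.06 = 4.5
  Theory 44 × 0.44 = 19.36
  Case study 87 × 0.39 = 33.93
Sum = 68.79
68.79 ≥ 55 → Pass

Pass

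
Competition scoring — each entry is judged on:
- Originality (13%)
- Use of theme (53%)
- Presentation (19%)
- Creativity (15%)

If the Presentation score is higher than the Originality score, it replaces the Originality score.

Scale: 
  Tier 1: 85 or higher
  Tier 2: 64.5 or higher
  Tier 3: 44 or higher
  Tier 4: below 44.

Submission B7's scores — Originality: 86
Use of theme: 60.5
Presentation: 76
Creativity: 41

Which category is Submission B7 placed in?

Tier 3

Presentation (76) ≤ Originality (86), so Originality stays at 86.
Weighted total:
  Originality 86 × 0.13 = 11.18
  Use of theme 60.5 × 0.53 = 32.065
  Presentation 76 × 0.19 = 14.44
  Creativity 41 × 0.15 = 6.15
Sum = 63.835
63.835 is ≥ 44 and < 64.5 → Tier 3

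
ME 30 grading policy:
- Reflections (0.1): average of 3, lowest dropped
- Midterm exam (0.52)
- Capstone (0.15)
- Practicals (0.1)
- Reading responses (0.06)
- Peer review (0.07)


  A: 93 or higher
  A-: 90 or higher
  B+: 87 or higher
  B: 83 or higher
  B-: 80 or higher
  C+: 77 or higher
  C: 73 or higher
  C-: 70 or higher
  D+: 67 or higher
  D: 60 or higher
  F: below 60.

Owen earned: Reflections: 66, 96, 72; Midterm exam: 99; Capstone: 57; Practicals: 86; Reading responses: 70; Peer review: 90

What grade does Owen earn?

Reflections: drop 66 → average of remaining 2 = 168/2 = 84
Weighted total:
  Reflections 84 × 0.1 = 8.4
  Midterm exam 99 × 0.52 = 51.48
  Capstone 57 × 0.15 = 8.55
  Practicals 86 × 0.1 = 8.6
  Reading responses 70 × 0.06 = 4.2
  Peer review 90 × 0.07 = 6.3
Sum = 87.53
87.53 is ≥ 87 and < 90 → B+

B+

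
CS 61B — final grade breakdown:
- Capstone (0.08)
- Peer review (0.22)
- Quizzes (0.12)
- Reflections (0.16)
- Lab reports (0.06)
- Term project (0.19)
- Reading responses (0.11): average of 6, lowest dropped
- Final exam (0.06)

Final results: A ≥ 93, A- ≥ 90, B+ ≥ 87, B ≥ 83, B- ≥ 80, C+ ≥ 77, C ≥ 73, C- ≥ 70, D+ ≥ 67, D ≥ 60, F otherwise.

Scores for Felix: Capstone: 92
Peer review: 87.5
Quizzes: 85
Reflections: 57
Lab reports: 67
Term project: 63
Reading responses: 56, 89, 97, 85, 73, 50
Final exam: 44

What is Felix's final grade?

Reading responses: drop 50 → average of remaining 5 = 400/5 = 80
Weighted total:
  Capstone 92 × 0.08 = 7.36
  Peer review 87.5 × 0.22 = 19.25
  Quizzes 85 × 0.12 = 10.2
  Reflections 57 × 0.16 = 9.12
  Lab reports 67 × 0.06 = 4.02
  Term project 63 × 0.19 = 11.97
  Reading responses 80 × 0.11 = 8.8
  Final exam 44 × 0.06 = 2.64
Sum = 73.36
73.36 is ≥ 73 and < 77 → C

C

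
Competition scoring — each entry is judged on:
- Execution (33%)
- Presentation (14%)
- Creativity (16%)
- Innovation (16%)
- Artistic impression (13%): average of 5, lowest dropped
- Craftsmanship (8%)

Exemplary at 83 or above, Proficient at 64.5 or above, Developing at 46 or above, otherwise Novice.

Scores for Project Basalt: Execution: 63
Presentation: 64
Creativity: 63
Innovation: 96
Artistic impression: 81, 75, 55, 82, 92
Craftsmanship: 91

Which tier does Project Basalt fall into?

Proficient

Artistic impression: drop 55 → average of remaining 4 = 330/4 = 82.5
Weighted total:
  Execution 63 × 0.33 = 20.79
  Presentation 64 × 0.14 = 8.96
  Creativity 63 × 0.16 = 10.08
  Innovation 96 × 0.16 = 15.36
  Artistic impression 82.5 × 0.13 = 10.725
  Craftsmanship 91 × 0.08 = 7.28
Sum = 73.195
73.195 is ≥ 64.5 and < 83 → Proficient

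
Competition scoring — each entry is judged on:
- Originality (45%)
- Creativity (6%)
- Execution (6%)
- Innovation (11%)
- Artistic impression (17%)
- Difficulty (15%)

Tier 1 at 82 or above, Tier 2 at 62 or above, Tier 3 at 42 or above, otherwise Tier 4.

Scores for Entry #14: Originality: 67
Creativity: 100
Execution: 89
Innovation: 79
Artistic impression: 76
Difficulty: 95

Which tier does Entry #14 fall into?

Weighted total:
  Originality 67 × 0.45 = 30.15
  Creativity 100 × 0.06 = 6
  Execution 89 × 0.06 = 5.34
  Innovation 79 × 0.11 = 8.69
  Artistic impression 76 × 0.17 = 12.92
  Difficulty 95 × 0.15 = 14.25
Sum = 77.35
77.35 is ≥ 62 and < 82 → Tier 2

Tier 2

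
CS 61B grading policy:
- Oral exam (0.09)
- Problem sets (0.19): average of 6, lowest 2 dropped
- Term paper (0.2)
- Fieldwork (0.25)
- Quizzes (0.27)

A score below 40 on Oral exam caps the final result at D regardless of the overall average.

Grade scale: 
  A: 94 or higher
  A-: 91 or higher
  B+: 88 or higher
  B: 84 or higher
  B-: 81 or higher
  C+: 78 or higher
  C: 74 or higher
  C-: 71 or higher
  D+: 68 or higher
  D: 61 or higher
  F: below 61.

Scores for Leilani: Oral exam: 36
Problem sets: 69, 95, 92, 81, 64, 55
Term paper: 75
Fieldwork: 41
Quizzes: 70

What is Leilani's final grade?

D

Problem sets: drop 55, 64 → average of remaining 4 = 337/4 = 84.25
Oral exam score 36 < 40: minimum not met.
Weighted total:
  Oral exam 36 × 0.09 = 3.24
  Problem sets 84.25 × 0.19 = 16.0075
  Term paper 75 × 0.2 = 15
  Fieldwork 41 × 0.25 = 10.25
  Quizzes 70 × 0.27 = 18.9
Sum = 63.3975
63.3975 would be D; cap at D applies → D.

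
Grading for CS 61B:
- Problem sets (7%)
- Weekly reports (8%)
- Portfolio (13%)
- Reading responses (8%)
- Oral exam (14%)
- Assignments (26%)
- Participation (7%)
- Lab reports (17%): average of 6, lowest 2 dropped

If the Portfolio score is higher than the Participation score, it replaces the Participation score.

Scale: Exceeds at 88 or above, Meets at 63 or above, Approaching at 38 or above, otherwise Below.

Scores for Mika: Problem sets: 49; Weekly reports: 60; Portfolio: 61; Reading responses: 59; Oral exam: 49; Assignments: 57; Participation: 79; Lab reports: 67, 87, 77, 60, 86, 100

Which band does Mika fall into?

Approaching

Lab reports: drop 60, 67 → average of remaining 4 = 350/4 = 87.5
Portfolio (61) ≤ Participation (79), so Participation stays at 79.
Weighted total:
  Problem sets 49 × 0.07 = 3.43
  Weekly reports 60 × 0.08 = 4.8
  Portfolio 61 × 0.13 = 7.93
  Reading responses 59 × 0.08 = 4.72
  Oral exam 49 × 0.14 = 6.86
  Assignments 57 × 0.26 = 14.82
  Participation 79 × 0.07 = 5.53
  Lab reports 87.5 × 0.17 = 14.875
Sum = 62.965
62.965 is ≥ 38 and < 63 → Approaching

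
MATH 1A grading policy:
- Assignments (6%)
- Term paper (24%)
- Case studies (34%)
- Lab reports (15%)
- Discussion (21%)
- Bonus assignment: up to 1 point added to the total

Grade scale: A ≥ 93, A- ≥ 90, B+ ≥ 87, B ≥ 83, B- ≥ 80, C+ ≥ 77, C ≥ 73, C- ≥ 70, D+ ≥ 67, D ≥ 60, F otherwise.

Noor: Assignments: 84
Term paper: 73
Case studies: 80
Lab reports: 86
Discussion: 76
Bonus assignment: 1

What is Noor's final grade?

C+

Weighted total:
  Assignments 84 × 0.06 = 5.04
  Term paper 73 × 0.24 = 17.52
  Case studies 80 × 0.34 = 27.2
  Lab reports 86 × 0.15 = 12.9
  Discussion 76 × 0.21 = 15.96
Sum = 78.62
Bonus assignment: 78.62 + 1 = 79.62
79.62 is ≥ 77 and < 80 → C+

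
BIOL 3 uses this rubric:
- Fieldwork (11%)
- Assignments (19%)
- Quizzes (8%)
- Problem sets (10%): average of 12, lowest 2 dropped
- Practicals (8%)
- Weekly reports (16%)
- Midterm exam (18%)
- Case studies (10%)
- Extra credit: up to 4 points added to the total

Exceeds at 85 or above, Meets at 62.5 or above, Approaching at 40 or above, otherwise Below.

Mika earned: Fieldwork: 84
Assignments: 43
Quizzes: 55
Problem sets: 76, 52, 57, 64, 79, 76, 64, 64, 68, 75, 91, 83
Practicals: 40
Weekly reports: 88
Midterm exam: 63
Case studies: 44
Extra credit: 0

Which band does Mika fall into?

Problem sets: drop 52, 57 → average of remaining 10 = 740/10 = 74
Weighted total:
  Fieldwork 84 × 0.11 = 9.24
  Assignments 43 × 0.19 = 8.17
  Quizzes 55 × 0.08 = 4.4
  Problem sets 74 × 0.1 = 7.4
  Practicals 40 × 0.08 = 3.2
  Weekly reports 88 × 0.16 = 14.08
  Midterm exam 63 × 0.18 = 11.34
  Case studies 44 × 0.1 = 4.4
Sum = 62.23
Extra credit: 62.23 + 0 = 62.23
62.23 is ≥ 40 and < 62.5 → Approaching

Approaching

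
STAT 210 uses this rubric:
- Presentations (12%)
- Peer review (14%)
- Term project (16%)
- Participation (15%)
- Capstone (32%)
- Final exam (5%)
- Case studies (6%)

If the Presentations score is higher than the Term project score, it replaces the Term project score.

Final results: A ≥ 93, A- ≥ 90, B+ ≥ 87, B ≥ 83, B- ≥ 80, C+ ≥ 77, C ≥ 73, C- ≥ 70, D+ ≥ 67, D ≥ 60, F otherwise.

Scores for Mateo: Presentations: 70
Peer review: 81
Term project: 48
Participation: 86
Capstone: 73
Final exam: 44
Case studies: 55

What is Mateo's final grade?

Presentations (70) > Term project (48), so Term project counts as 70.
Weighted total:
  Presentations 70 × 0.12 = 8.4
  Peer review 81 × 0.14 = 11.34
  Term project 70 × 0.16 = 11.2
  Participation 86 × 0.15 = 12.9
  Capstone 73 × 0.32 = 23.36
  Final exam 44 × 0.05 = 2.2
  Case studies 55 × 0.06 = 3.3
Sum = 72.7
72.7 is ≥ 70 and < 73 → C-

C-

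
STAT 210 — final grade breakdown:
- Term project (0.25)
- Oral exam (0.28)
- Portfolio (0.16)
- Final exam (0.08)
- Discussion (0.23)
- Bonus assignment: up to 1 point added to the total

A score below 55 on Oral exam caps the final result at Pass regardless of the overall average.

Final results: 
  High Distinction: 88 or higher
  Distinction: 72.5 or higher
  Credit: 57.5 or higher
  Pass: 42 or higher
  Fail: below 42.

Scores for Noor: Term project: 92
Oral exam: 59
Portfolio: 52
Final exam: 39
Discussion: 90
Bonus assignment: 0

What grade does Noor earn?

Oral exam score 59 ≥ 55: minimum met.
Weighted total:
  Term project 92 × 0.25 = 23
  Oral exam 59 × 0.28 = 16.52
  Portfolio 52 × 0.16 = 8.32
  Final exam 39 × 0.08 = 3.12
  Discussion 90 × 0.23 = 20.7
Sum = 71.66
Bonus assignment: 71.66 + 0 = 71.66
71.66 is ≥ 57.5 and < 72.5 → Credit

Credit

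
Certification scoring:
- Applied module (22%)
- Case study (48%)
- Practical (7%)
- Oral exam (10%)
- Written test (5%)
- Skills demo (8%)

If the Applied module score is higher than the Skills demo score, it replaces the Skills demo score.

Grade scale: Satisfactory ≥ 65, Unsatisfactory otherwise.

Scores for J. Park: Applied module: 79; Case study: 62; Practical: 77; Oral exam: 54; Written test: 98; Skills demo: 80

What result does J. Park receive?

Satisfactory

Applied module (79) ≤ Skills demo (80), so Skills demo stays at 80.
Weighted total:
  Applied module 79 × 0.22 = 17.38
  Case study 62 × 0.48 = 29.76
  Practical 77 × 0.07 = 5.39
  Oral exam 54 × 0.1 = 5.4
  Written test 98 × 0.05 = 4.9
  Skills demo 80 × 0.08 = 6.4
Sum = 69.23
69.23 ≥ 65 → Satisfactory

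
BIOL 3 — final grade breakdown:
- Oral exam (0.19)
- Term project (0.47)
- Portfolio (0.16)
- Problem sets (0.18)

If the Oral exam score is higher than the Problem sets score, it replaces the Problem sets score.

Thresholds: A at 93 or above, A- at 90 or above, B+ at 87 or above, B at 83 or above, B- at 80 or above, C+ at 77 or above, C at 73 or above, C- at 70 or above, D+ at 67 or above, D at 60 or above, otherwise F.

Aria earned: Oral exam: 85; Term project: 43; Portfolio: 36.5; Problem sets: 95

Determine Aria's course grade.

F

Oral exam (85) ≤ Problem sets (95), so Problem sets stays at 95.
Weighted total:
  Oral exam 85 × 0.19 = 16.15
  Term project 43 × 0.47 = 20.21
  Portfolio 36.5 × 0.16 = 5.84
  Problem sets 95 × 0.18 = 17.1
Sum = 59.3
59.3 < 60 → F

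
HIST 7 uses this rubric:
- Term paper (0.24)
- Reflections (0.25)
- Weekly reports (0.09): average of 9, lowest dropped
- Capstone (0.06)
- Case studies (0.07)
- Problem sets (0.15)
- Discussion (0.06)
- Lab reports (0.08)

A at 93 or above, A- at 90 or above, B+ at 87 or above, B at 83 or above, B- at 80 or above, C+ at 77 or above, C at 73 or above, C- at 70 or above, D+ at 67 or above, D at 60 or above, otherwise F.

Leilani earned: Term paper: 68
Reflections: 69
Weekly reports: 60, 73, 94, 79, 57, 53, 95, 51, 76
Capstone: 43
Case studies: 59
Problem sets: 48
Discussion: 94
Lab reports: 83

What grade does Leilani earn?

D

Weekly reports: drop 51 → average of remaining 8 = 587/8 = 73.375
Weighted total:
  Term paper 68 × 0.24 = 16.32
  Reflections 69 × 0.25 = 17.25
  Weekly reports 73.375 × 0.09 = 6.60375
  Capstone 43 × 0.06 = 2.58
  Case studies 59 × 0.07 = 4.13
  Problem sets 48 × 0.15 = 7.2
  Discussion 94 × 0.06 = 5.64
  Lab reports 83 × 0.08 = 6.64
Sum = 66.36375
66.36375 is ≥ 60 and < 67 → D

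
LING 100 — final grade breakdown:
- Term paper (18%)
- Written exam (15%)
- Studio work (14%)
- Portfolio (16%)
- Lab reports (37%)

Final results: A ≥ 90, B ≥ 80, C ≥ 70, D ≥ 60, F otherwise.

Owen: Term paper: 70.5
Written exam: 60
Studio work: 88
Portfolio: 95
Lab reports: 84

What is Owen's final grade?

Weighted total:
  Term paper 70.5 × 0.18 = 12.69
  Written exam 60 × 0.15 = 9
  Studio work 88 × 0.14 = 12.32
  Portfolio 95 × 0.16 = 15.2
  Lab reports 84 × 0.37 = 31.08
Sum = 80.29
80.29 is ≥ 80 and < 90 → B

B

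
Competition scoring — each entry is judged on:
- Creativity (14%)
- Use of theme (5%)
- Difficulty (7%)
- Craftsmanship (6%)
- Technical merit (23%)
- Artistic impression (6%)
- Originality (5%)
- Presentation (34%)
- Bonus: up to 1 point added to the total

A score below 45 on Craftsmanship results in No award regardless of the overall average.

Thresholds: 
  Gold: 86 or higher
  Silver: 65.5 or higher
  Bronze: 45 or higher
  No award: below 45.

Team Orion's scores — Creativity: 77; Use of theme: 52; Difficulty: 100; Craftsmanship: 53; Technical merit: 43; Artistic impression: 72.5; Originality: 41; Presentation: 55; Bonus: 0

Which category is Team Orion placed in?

Craftsmanship score 53 ≥ 45: minimum met.
Weighted total:
  Creativity 77 × 0.14 = 10.78
  Use of theme 52 × 0.05 = 2.6
  Difficulty 100 × 0.07 = 7
  Craftsmanship 53 × 0.06 = 3.18
  Technical merit 43 × 0.23 = 9.89
  Artistic impression 72.5 × 0.06 = 4.35
  Originality 41 × 0.05 = 2.05
  Presentation 55 × 0.34 = 18.7
Sum = 58.55
Bonus: 58.55 + 0 = 58.55
58.55 is ≥ 45 and < 65.5 → Bronze

Bronze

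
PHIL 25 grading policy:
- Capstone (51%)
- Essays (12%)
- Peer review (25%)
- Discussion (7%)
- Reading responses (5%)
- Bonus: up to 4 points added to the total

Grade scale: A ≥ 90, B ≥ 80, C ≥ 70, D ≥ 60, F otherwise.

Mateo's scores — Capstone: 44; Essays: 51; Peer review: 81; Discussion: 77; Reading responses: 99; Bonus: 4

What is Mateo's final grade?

D

Weighted total:
  Capstone 44 × 0.51 = 22.44
  Essays 51 × 0.12 = 6.12
  Peer review 81 × 0.25 = 20.25
  Discussion 77 × 0.07 = 5.39
  Reading responses 99 × 0.05 = 4.95
Sum = 59.15
Bonus: 59.15 + 4 = 63.15
63.15 is ≥ 60 and < 70 → D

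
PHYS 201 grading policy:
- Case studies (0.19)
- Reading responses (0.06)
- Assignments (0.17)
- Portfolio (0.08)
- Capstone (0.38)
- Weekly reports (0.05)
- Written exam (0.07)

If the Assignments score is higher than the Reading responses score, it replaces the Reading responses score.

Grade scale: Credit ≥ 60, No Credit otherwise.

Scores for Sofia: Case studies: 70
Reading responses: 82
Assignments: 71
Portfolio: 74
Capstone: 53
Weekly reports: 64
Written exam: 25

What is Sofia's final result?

Credit

Assignments (71) ≤ Reading responses (82), so Reading responses stays at 82.
Weighted total:
  Case studies 70 × 0.19 = 13.3
  Reading responses 82 × 0.06 = 4.92
  Assignments 71 × 0.17 = 12.07
  Portfolio 74 × 0.08 = 5.92
  Capstone 53 × 0.38 = 20.14
  Weekly reports 64 × 0.05 = 3.2
  Written exam 25 × 0.07 = 1.75
Sum = 61.3
61.3 ≥ 60 → Credit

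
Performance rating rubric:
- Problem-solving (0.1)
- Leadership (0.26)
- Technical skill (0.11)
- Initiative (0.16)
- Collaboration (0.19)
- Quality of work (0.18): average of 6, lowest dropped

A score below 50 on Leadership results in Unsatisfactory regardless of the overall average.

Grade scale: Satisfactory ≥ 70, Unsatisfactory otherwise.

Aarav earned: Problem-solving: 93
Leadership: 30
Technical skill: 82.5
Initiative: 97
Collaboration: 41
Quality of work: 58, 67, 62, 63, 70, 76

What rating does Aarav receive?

Quality of work: drop 58 → average of remaining 5 = 338/5 = 67.6
Leadership score 30 < 50: minimum not met.
Weighted total:
  Problem-solving 93 × 0.1 = 9.3
  Leadership 30 × 0.26 = 7.8
  Technical skill 82.5 × 0.11 = 9.075
  Initiative 97 × 0.16 = 15.52
  Collaboration 41 × 0.19 = 7.79
  Quality of work 67.6 × 0.18 = 12.168
Sum = 61.653
Because the Leadership minimum was not met, the result is Unsatisfactory.

Unsatisfactory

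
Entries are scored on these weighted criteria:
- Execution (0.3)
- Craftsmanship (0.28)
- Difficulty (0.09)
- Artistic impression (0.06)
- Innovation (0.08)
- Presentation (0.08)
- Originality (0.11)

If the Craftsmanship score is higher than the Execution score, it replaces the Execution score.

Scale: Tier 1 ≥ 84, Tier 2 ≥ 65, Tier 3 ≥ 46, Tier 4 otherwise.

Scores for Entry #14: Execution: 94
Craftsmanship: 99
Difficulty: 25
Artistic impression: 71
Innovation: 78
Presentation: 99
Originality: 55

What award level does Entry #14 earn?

Craftsmanship (99) > Execution (94), so Execution counts as 99.
Weighted total:
  Execution 99 × 0.3 = 29.7
  Craftsmanship 99 × 0.28 = 27.72
  Difficulty 25 × 0.09 = 2.25
  Artistic impression 71 × 0.06 = 4.26
  Innovation 78 × 0.08 = 6.24
  Presentation 99 × 0.08 = 7.92
  Originality 55 × 0.11 = 6.05
Sum = 84.14
84.14 ≥ 84 → Tier 1

Tier 1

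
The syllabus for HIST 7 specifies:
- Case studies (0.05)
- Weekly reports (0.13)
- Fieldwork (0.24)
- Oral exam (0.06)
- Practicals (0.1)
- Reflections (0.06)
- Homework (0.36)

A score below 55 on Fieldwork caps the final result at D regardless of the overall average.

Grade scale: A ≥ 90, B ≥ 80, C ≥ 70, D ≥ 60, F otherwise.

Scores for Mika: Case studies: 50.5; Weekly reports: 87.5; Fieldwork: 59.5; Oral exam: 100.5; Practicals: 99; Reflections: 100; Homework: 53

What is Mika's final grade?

Fieldwork score 59.5 ≥ 55: minimum met.
Weighted total:
  Case studies 50.5 × 0.05 = 2.525
  Weekly reports 87.5 × 0.13 = 11.375
  Fieldwork 59.5 × 0.24 = 14.28
  Oral exam 100.5 × 0.06 = 6.03
  Practicals 99 × 0.1 = 9.9
  Reflections 100 × 0.06 = 6
  Homework 53 × 0.36 = 19.08
Sum = 69.19
69.19 is ≥ 60 and < 70 → D

D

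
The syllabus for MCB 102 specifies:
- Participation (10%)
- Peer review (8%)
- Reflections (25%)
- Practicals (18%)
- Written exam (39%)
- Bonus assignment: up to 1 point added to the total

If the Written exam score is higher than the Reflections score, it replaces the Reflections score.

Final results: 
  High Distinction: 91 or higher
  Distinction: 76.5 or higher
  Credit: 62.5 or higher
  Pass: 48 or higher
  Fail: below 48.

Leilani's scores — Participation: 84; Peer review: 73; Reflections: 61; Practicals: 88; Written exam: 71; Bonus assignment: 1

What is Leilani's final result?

Written exam (71) > Reflections (61), so Reflections counts as 71.
Weighted total:
  Participation 84 × 0.1 = 8.4
  Peer review 73 × 0.08 = 5.84
  Reflections 71 × 0.25 = 17.75
  Practicals 88 × 0.18 = 15.84
  Written exam 71 × 0.39 = 27.69
Sum = 75.52
Bonus assignment: 75.52 + 1 = 76.52
76.52 is ≥ 76.5 and < 91 → Distinction

Distinction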